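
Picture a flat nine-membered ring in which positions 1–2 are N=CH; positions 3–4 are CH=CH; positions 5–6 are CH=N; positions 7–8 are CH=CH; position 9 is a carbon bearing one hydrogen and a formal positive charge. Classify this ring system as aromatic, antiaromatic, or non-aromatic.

Antiaromatic

All ring atoms are sp² and supply a p orbital to the ring (the double-bond atoms are sp², each contributing one p electron; each sp² =N– keeps its lone pair in-plane and puts one electron into the π system; the carbocation has an empty p orbital); the conjugation is uninterrupted.
Counting π electrons: 4 × 2 = 8 from the double-bond units + 0 from the CH(+) atom = 8.
8 is a 4n count (n = 2), so the planar conjugated ring is antiaromatic.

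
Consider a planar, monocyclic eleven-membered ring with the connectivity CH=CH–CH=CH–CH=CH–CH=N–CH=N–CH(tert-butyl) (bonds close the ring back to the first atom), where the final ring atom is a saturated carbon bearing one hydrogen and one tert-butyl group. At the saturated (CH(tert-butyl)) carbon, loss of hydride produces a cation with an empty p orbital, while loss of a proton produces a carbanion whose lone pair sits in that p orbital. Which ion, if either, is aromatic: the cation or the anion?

The cation

In both ions every ring atom is sp² and contributes a p orbital, so both rings are fully conjugated.
Cation: 5 × 2 + 0 = 10 π electrons → 4(2)+2, aromatic.
Anion: 5 × 2 + 2 = 12 π electrons → 4(3), antiaromatic.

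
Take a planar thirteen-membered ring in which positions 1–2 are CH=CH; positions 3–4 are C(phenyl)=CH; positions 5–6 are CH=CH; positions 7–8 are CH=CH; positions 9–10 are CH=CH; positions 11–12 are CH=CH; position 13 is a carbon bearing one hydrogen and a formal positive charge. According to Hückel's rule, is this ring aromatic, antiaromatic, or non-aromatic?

Antiaromatic

All ring atoms are sp² and supply a p orbital to the ring (each doubly-bonded ring atom is sp² with one p-orbital electron; the carbocation has an empty p orbital); the conjugation is uninterrupted.
π-electron count: 6 × 2 = 12 from the double-bond units + 0 from the CH(+) atom = 12.
A 4n π count (12, n = 3) in a planar conjugated ring means antiaromatic.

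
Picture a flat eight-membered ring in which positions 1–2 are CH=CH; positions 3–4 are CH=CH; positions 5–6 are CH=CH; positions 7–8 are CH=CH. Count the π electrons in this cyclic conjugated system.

8

Every ring atom contributes a p orbital perpendicular to the ring (every atom in a ring double bond is sp² and brings one electron to the p orbital), so the π system is cyclic and fully conjugated.
Tallying contributions gives 4 × 2 = 8 from the 4 double-bond units.
(The species described is cyclooctatetraene.)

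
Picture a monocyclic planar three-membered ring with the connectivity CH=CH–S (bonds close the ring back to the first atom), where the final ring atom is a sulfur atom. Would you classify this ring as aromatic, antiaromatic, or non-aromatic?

Antiaromatic

All ring atoms are sp² and supply a p orbital to the ring (every atom in a ring double bond is sp² and brings one electron to the p orbital; the sulfur donates one lone pair from its p orbital); the conjugation is uninterrupted.
Counting π electrons: 1 × 2 = 2 from the double-bond unit + 2 from the S atom = 4.
With 4 = 4·1 π electrons, Hückel's rule classifies the planar ring as antiaromatic.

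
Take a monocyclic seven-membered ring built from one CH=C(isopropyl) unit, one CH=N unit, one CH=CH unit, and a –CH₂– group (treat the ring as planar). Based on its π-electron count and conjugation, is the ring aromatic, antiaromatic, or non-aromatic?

Non-aromatic

The CH2 carbon is saturated: the tetrahedral CH₂ carbon is sp³ and has no p orbital in the ring π system. Conjugation is not continuous around the ring.
Without a continuous loop of overlapping p orbitals the Hückel electron count never comes into play.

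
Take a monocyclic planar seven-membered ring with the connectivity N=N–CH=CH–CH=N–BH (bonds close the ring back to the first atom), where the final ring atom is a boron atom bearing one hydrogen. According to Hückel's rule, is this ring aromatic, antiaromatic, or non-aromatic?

Aromatic

Check conjugation: each doubly-bonded ring atom is sp² with one p-orbital electron; each sp² =N– keeps its lone pair in-plane and puts one electron into the π system; the boron has an empty p orbital — every position has a p orbital, so the cyclic π system is continuous.
Counting π electrons: 3 × 2 = 6 from the double-bond units + 0 from the BH atom = 6.
6 = 4(1) + 2, which satisfies Hückel's 4n+2 rule.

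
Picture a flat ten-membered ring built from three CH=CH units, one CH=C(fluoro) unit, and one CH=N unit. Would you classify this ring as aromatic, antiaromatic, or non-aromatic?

Aromatic

Check conjugation: the double-bond atoms are sp², each contributing one p electron; the doubly-bonded nitrogens are pyridine-type — their lone pairs lie in the ring plane, leaving one electron in the p orbital — every position has a p orbital, so the cyclic π system is continuous.
Adding the contributions, 5 × 2 = 10 from the 5 double-bond units.
Since 10 = 4·2 + 2, the ring meets the 4n+2 criterion.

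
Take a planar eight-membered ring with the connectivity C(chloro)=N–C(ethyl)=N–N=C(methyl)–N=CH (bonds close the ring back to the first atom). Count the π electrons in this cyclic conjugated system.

Check conjugation: the double-bond atoms are sp², each contributing one p electron; each sp² =N– keeps its lone pair in-plane and puts one electron into the π system — every position has a p orbital, so the cyclic π system is continuous.
Counting π electrons: 4 × 2 = 8 from the 4 double-bond units.

8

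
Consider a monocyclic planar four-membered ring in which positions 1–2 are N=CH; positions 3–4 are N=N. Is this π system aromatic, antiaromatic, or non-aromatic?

Every ring atom contributes a p orbital perpendicular to the ring (each doubly-bonded ring atom is sp² with one p-orbital electron; each sp² =N– keeps its lone pair in-plane and puts one electron into the π system), so the π system is cyclic and fully conjugated.
Counting π electrons: 2 × 2 = 4 from the 2 double-bond units.
4 = 4(1); a planar, fully conjugated 4n system is antiaromatic.

Antiaromatic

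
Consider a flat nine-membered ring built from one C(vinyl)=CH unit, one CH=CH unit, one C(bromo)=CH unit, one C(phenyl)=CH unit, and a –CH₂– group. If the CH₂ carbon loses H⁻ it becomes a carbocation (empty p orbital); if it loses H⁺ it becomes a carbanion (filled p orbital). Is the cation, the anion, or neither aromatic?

The anion

Once that carbon is sp², every ring atom has a p orbital and both ions are fully conjugated.
Cation: 4 × 2 + 0 = 8 π electrons → 4(2), antiaromatic.
Anion: 4 × 2 + 2 = 10 π electrons → 4(2)+2, aromatic.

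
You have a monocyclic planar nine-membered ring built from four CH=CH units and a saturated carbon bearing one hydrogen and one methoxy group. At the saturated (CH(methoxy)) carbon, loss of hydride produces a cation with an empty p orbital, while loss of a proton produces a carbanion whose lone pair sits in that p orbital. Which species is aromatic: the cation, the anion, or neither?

In both ions every ring atom is sp² and contributes a p orbital, so both rings are fully conjugated.
Cation: 4 × 2 + 0 = 8 π electrons → 4(2), antiaromatic.
Anion: 4 × 2 + 2 = 10 π electrons → 4(2)+2, aromatic.

The anion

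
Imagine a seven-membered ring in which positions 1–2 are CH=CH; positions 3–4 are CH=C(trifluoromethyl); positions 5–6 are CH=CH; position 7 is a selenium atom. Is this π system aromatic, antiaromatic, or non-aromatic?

Antiaromatic

The p orbitals form a continuous loop: each doubly-bonded ring atom is sp² with one p-orbital electron; the selenium donates one lone pair from its p orbital. The ring is fully conjugated.
π-electron count: 3 × 2 = 6 from the double-bond units + 2 from the Se atom = 8.
With 8 = 4·2 π electrons, Hückel's rule classifies the planar ring as antiaromatic.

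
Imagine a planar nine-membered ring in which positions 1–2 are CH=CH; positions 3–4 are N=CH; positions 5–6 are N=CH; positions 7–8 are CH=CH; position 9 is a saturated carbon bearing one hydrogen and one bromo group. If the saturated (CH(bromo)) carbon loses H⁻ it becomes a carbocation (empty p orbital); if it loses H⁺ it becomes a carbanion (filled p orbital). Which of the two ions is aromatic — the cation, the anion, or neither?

The anion

Both ions have a continuous loop of p orbitals — each ring atom is sp².
Cation: 4 × 2 + 0 = 8 π electrons → 4(2), antiaromatic.
Anion: 4 × 2 + 2 = 10 π electrons → 4(2)+2, aromatic.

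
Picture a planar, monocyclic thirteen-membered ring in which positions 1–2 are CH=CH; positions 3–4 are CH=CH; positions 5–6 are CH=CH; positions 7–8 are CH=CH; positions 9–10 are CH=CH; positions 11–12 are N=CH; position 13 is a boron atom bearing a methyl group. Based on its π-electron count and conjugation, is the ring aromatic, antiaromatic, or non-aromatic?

Antiaromatic

All ring atoms are sp² and supply a p orbital to the ring (every atom in a ring double bond is sp² and brings one electron to the p orbital; each sp² =N– keeps its lone pair in-plane and puts one electron into the π system; the boron has an empty p orbital); the conjugation is uninterrupted.
Adding the contributions, 6 × 2 = 12 from the double-bond units + 0 from the B(methyl) atom = 12.
12 is a 4n count (n = 3), so the planar conjugated ring is antiaromatic.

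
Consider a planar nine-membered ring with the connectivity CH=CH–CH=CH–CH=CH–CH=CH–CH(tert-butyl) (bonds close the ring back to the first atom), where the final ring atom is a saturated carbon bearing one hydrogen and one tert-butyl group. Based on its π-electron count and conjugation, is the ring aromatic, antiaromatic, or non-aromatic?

The CH(tert-butyl) carbon is saturated: that saturated carbon is sp³ and has no p orbital in the ring π system. Conjugation is not continuous around the ring.
Hückel's rule only applies to fully conjugated rings, so this one is simply non-aromatic.

Non-aromatic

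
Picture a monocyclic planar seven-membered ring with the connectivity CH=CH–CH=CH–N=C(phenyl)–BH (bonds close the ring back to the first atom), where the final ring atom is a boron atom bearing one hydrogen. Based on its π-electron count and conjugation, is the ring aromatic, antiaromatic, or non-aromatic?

All ring atoms are sp² and supply a p orbital to the ring (each doubly-bonded ring atom is sp² with one p-orbital electron; each sp² =N– keeps its lone pair in-plane and puts one electron into the π system; the boron has an empty p orbital); the conjugation is uninterrupted.
π-electron count: 3 × 2 = 6 from the double-bond units + 0 from the BH atom = 6.
That gives a 4n+2 count (6, n = 1).

Aromatic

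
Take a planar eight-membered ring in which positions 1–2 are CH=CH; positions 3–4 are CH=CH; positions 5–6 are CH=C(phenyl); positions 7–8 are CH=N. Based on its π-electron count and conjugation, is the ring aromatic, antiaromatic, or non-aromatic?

Antiaromatic

Check conjugation: each doubly-bonded ring atom is sp² with one p-orbital electron; the doubly-bonded nitrogens are pyridine-type — their lone pairs lie in the ring plane, leaving one electron in the p orbital — every position has a p orbital, so the cyclic π system is continuous.
π-electron count: 4 × 2 = 8 from the 4 double-bond units.
8 is a 4n count (n = 2), so the planar conjugated ring is antiaromatic.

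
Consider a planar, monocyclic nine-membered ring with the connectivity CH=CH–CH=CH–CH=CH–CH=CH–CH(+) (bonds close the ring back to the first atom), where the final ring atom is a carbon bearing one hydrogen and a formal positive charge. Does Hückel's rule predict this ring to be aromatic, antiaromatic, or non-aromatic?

Antiaromatic

Every ring atom contributes a p orbital perpendicular to the ring (every atom in a ring double bond is sp² and brings one electron to the p orbital; the carbocation has an empty p orbital), so the π system is cyclic and fully conjugated.
Tallying contributions gives 4 × 2 = 8 from the double-bond units + 0 from the CH(+) atom = 8.
8 is a 4n count (n = 2), so the planar conjugated ring is antiaromatic.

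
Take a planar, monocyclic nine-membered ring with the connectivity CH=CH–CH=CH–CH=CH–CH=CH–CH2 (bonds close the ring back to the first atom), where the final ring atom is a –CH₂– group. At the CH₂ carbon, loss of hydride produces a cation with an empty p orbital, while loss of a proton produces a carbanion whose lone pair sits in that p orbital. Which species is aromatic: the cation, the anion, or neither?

The anion

Once that carbon is sp², every ring atom has a p orbital and both ions are fully conjugated.
Cation: 4 × 2 + 0 = 8 π electrons → 4(2), antiaromatic.
Anion: 4 × 2 + 2 = 10 π electrons → 4(2)+2, aromatic.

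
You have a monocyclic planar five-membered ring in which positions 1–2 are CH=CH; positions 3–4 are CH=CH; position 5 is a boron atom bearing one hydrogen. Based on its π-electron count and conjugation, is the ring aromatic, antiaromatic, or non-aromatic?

Antiaromatic

The p orbitals form a continuous loop: every atom in a ring double bond is sp² and brings one electron to the p orbital; the boron has an empty p orbital. The ring is fully conjugated.
Tallying contributions gives 2 × 2 = 4 from the double-bond units + 0 from the BH atom = 4.
With 4 = 4·1 π electrons, Hückel's rule classifies the planar ring as antiaromatic.
This is borole.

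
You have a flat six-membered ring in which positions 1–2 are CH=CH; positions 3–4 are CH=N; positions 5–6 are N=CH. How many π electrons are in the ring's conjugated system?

Check conjugation: each doubly-bonded ring atom is sp² with one p-orbital electron; the doubly-bonded nitrogens are pyridine-type — their lone pairs lie in the ring plane, leaving one electron in the p orbital — every position has a p orbital, so the cyclic π system is continuous.
π-electron count: 3 × 2 = 6 from the 3 double-bond units.

6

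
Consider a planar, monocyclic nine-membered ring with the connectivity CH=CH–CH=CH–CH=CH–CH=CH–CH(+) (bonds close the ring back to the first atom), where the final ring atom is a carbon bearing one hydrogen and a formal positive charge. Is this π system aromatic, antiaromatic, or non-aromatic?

The p orbitals form a continuous loop: the double-bond atoms are sp², each contributing one p electron; the carbocation has an empty p orbital. The ring is fully conjugated.
Counting π electrons: 4 × 2 = 8 from the double-bond units + 0 from the CH(+) atom = 8.
With 8 = 4·2 π electrons, Hückel's rule classifies the planar ring as antiaromatic.

Antiaromatic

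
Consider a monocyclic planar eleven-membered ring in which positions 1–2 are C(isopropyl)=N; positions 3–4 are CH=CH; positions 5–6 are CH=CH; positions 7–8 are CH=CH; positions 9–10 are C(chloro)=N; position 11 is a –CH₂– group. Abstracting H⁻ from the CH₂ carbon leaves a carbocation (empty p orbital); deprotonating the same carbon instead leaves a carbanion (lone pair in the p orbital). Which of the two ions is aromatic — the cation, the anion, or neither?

Both ions have a continuous loop of p orbitals — each ring atom is sp².
Cation: 5 × 2 + 0 = 10 π electrons → 4(2)+2, aromatic.
Anion: 5 × 2 + 2 = 12 π electrons → 4(3), antiaromatic.

The cation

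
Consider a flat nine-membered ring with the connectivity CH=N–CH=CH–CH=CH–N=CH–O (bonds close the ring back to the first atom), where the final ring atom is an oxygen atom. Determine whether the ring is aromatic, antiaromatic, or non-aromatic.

Aromatic

The p orbitals form a continuous loop: the double-bond atoms are sp², each contributing one p electron; each =N– nitrogen is pyridine-type (lone pair in the sp² plane, one electron in the p orbital); the oxygen donates one lone pair from its p orbital. The ring is fully conjugated.
Adding the contributions, 4 × 2 = 8 from the double-bond units + 2 from the O atom = 10.
That gives a 4n+2 count (10, n = 2).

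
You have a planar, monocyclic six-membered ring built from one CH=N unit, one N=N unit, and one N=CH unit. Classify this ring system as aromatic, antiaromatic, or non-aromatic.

All ring atoms are sp² and supply a p orbital to the ring (the double-bond atoms are sp², each contributing one p electron; each =N– nitrogen is pyridine-type (lone pair in the sp² plane, one electron in the p orbital)); the conjugation is uninterrupted.
π-electron count: 3 × 2 = 6 from the 3 double-bond units.
With 6 π electrons (n = 1), the Hückel 4n+2 condition holds.

Aromatic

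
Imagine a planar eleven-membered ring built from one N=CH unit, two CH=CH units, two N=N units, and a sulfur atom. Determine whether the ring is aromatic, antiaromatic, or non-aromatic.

Every ring atom contributes a p orbital perpendicular to the ring (each doubly-bonded ring atom is sp² with one p-orbital electron; the doubly-bonded nitrogens are pyridine-type — their lone pairs lie in the ring plane, leaving one electron in the p orbital; the sulfur donates one lone pair from its p orbital), so the π system is cyclic and fully conjugated.
Counting π electrons: 5 × 2 = 10 from the double-bond units + 2 from the S atom = 12.
A 4n π count (12, n = 3) in a planar conjugated ring means antiaromatic.

Antiaromatic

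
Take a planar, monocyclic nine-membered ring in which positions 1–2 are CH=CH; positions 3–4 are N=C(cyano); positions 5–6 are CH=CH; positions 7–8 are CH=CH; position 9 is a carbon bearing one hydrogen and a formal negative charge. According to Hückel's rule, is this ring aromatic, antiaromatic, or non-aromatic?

Every ring atom contributes a p orbital perpendicular to the ring (each doubly-bonded ring atom is sp² with one p-orbital electron; each sp² =N– keeps its lone pair in-plane and puts one electron into the π system; the carbanion's lone pair occupies the p orbital), so the π system is cyclic and fully conjugated.
Tallying contributions gives 4 × 2 = 8 from the double-bond units + 2 from the CH(-) atom = 10.
10 = 4(2) + 2, which satisfies Hückel's 4n+2 rule.

Aromatic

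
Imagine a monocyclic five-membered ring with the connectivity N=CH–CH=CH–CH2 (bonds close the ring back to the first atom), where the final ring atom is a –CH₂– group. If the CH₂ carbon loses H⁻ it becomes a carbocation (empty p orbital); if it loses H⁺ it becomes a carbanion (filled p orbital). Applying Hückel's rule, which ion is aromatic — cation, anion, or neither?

Both ions have a continuous loop of p orbitals — each ring atom is sp².
Cation: 2 × 2 + 0 = 4 π electrons → 4(1), antiaromatic.
Anion: 2 × 2 + 2 = 6 π electrons → 4(1)+2, aromatic.

The anion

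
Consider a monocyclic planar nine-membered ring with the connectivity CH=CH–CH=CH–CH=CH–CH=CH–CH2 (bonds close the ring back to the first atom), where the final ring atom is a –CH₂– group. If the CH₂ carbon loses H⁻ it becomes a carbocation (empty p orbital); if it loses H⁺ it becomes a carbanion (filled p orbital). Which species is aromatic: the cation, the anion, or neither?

The anion

Both ions have a continuous loop of p orbitals — each ring atom is sp².
Cation: 4 × 2 + 0 = 8 π electrons → 4(2), antiaromatic.
Anion: 4 × 2 + 2 = 10 π electrons → 4(2)+2, aromatic.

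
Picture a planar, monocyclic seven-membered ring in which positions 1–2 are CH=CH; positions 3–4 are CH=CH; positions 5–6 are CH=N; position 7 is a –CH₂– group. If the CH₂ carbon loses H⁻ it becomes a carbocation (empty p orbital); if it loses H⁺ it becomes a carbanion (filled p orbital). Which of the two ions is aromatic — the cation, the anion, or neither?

Both ions have a continuous loop of p orbitals — each ring atom is sp².
Cation: 3 × 2 + 0 = 6 π electrons → 4(1)+2, aromatic.
Anion: 3 × 2 + 2 = 8 π electrons → 4(2), antiaromatic.

The cation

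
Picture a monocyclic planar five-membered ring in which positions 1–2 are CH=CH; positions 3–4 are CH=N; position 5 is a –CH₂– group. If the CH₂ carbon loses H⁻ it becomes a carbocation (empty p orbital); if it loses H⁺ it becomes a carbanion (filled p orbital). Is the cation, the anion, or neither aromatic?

The anion

Both ions have a continuous loop of p orbitals — each ring atom is sp².
Cation: 2 × 2 + 0 = 4 π electrons → 4(1), antiaromatic.
Anion: 2 × 2 + 2 = 6 π electrons → 4(1)+2, aromatic.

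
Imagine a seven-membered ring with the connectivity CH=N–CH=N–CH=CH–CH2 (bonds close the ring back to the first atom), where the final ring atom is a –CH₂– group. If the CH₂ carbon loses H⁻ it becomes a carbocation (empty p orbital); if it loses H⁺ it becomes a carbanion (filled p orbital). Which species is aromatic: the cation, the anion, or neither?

In either ion the ring is fully conjugated: every atom, including the new sp² carbon, supplies a p orbital.
Cation: 3 × 2 + 0 = 6 π electrons → 4(1)+2, aromatic.
Anion: 3 × 2 + 2 = 8 π electrons → 4(2), antiaromatic.

The cation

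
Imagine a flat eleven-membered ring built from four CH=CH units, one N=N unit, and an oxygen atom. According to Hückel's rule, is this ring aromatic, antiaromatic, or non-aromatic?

Antiaromatic

Every ring atom contributes a p orbital perpendicular to the ring (each doubly-bonded ring atom is sp² with one p-orbital electron; each sp² =N– keeps its lone pair in-plane and puts one electron into the π system; the oxygen donates one lone pair from its p orbital), so the π system is cyclic and fully conjugated.
Counting π electrons: 5 × 2 = 10 from the double-bond units + 2 from the O atom = 12.
With 12 = 4·3 π electrons, Hückel's rule classifies the planar ring as antiaromatic.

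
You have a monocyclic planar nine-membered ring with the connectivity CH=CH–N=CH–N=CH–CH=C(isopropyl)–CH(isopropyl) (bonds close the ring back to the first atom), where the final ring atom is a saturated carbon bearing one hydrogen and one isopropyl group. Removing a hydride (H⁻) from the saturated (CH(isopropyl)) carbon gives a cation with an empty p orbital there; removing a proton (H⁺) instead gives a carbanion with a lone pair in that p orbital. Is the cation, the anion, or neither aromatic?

In both ions every ring atom is sp² and contributes a p orbital, so both rings are fully conjugated.
Cation: 4 × 2 + 0 = 8 π electrons → 4(2), antiaromatic.
Anion: 4 × 2 + 2 = 10 π electrons → 4(2)+2, aromatic.

The anion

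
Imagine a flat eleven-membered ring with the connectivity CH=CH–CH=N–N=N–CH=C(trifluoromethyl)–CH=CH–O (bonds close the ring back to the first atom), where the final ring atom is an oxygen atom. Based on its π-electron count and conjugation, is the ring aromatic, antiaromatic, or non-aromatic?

Antiaromatic

Check conjugation: the double-bond atoms are sp², each contributing one p electron; the doubly-bonded nitrogens are pyridine-type — their lone pairs lie in the ring plane, leaving one electron in the p orbital; the oxygen donates one lone pair from its p orbital — every position has a p orbital, so the cyclic π system is continuous.
Adding the contributions, 5 × 2 = 10 from the double-bond units + 2 from the O atom = 12.
A 4n π count (12, n = 3) in a planar conjugated ring means antiaromatic.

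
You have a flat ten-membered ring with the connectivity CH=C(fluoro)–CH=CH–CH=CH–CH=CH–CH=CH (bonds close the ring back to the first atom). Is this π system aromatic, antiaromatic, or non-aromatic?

The p orbitals form a continuous loop: the double-bond atoms are sp², each contributing one p electron. The ring is fully conjugated.
Counting π electrons: 5 × 2 = 10 from the 5 double-bond units.
With 10 π electrons (n = 2), the Hückel 4n+2 condition holds.

Aromatic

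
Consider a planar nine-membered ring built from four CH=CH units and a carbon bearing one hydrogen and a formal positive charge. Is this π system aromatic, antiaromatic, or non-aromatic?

Check conjugation: every atom in a ring double bond is sp² and brings one electron to the p orbital; the carbocation has an empty p orbital — every position has a p orbital, so the cyclic π system is continuous.
Tallying contributions gives 4 × 2 = 8 from the double-bond units + 0 from the CH(+) atom = 8.
8 is a 4n count (n = 2), so the planar conjugated ring is antiaromatic.

Antiaromatic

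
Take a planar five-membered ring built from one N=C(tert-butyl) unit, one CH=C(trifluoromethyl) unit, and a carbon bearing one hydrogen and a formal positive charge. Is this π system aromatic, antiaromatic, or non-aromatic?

Check conjugation: the double-bond atoms are sp², each contributing one p electron; each sp² =N– keeps its lone pair in-plane and puts one electron into the π system; the carbocation has an empty p orbital — every position has a p orbital, so the cyclic π system is continuous.
Counting π electrons: 2 × 2 = 4 from the double-bond units + 0 from the CH(+) atom = 4.
4 is a 4n count (n = 1), so the planar conjugated ring is antiaromatic.

Antiaromatic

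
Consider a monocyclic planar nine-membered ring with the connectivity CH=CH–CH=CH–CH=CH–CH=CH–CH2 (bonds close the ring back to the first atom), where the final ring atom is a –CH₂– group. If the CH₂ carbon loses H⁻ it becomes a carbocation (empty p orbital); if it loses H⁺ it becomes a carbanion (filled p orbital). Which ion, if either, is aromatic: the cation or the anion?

The anion

In either ion the ring is fully conjugated: every atom, including the new sp² carbon, supplies a p orbital.
Cation: 4 × 2 + 0 = 8 π electrons → 4(2), antiaromatic.
Anion: 4 × 2 + 2 = 10 π electrons → 4(2)+2, aromatic.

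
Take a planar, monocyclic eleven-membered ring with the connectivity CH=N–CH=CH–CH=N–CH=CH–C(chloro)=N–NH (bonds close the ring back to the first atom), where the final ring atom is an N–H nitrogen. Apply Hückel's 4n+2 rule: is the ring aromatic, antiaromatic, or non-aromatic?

Antiaromatic

The p orbitals form a continuous loop: every atom in a ring double bond is sp² and brings one electron to the p orbital; each sp² =N– keeps its lone pair in-plane and puts one electron into the π system; the pyrrole-type nitrogen donates its lone pair from the p orbital. The ring is fully conjugated.
Counting π electrons: 5 × 2 = 10 from the double-bond units + 2 from the NH atom = 12.
12 is a 4n count (n = 3), so the planar conjugated ring is antiaromatic.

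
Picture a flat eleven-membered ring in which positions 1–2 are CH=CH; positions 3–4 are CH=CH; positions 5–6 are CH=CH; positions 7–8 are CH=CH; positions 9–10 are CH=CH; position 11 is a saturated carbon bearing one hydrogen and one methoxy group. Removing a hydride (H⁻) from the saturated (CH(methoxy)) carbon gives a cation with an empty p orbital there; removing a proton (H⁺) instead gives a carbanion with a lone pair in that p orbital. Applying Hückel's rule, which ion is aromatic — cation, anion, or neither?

The cation

Both ions have a continuous loop of p orbitals — each ring atom is sp².
Cation: 5 × 2 + 0 = 10 π electrons → 4(2)+2, aromatic.
Anion: 5 × 2 + 2 = 12 π electrons → 4(3), antiaromatic.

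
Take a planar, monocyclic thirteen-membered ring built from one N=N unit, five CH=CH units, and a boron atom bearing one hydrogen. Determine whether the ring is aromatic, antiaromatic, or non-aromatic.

Antiaromatic

The p orbitals form a continuous loop: each doubly-bonded ring atom is sp² with one p-orbital electron; each sp² =N– keeps its lone pair in-plane and puts one electron into the π system; the boron has an empty p orbital. The ring is fully conjugated.
π-electron count: 6 × 2 = 12 from the double-bond units + 0 from the BH atom = 12.
12 is a 4n count (n = 3), so the planar conjugated ring is antiaromatic.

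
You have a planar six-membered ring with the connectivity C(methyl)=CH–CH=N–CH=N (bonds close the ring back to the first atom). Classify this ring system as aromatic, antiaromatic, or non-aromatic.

Every ring atom contributes a p orbital perpendicular to the ring (every atom in a ring double bond is sp² and brings one electron to the p orbital; each =N– nitrogen is pyridine-type (lone pair in the sp² plane, one electron in the p orbital)), so the π system is cyclic and fully conjugated.
Tallying contributions gives 3 × 2 = 6 from the 3 double-bond units.
That gives a 4n+2 count (6, n = 1).

Aromatic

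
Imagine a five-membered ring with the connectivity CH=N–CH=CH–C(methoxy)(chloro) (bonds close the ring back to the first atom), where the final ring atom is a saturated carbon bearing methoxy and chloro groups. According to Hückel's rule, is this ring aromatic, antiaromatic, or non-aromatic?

Non-aromatic

The C(methoxy)(chloro) position has four σ bonds — that saturated carbon is sp³ and has no p orbital in the ring π system — so the cyclic conjugation is interrupted.
Hückel's rule only applies to fully conjugated rings, so this one is simply non-aromatic.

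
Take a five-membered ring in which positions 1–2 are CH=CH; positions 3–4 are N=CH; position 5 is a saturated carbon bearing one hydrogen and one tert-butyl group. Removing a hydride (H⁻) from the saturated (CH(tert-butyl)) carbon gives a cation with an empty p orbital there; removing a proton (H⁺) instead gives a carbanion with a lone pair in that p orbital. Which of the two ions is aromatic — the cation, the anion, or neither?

The anion

Both ions have a continuous loop of p orbitals — each ring atom is sp².
Cation: 2 × 2 + 0 = 4 π electrons → 4(1), antiaromatic.
Anion: 2 × 2 + 2 = 6 π electrons → 4(1)+2, aromatic.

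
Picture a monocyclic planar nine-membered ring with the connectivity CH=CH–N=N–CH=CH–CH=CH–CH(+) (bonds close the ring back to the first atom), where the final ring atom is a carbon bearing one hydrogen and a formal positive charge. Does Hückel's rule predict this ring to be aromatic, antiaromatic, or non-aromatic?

The p orbitals form a continuous loop: every atom in a ring double bond is sp² and brings one electron to the p orbital; each =N– nitrogen is pyridine-type (lone pair in the sp² plane, one electron in the p orbital); the carbocation has an empty p orbital. The ring is fully conjugated.
Counting π electrons: 4 × 2 = 8 from the double-bond units + 0 from the CH(+) atom = 8.
A 4n π count (8, n = 2) in a planar conjugated ring means antiaromatic.

Antiaromatic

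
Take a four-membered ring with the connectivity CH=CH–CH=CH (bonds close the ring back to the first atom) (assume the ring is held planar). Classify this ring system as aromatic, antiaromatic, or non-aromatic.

All ring atoms are sp² and supply a p orbital to the ring (each doubly-bonded ring atom is sp² with one p-orbital electron); the conjugation is uninterrupted.
π-electron count: 2 × 2 = 4 from the 2 double-bond units.
4 = 4(1); a planar, fully conjugated 4n system is antiaromatic.
This is cyclobutadiene.

Antiaromatic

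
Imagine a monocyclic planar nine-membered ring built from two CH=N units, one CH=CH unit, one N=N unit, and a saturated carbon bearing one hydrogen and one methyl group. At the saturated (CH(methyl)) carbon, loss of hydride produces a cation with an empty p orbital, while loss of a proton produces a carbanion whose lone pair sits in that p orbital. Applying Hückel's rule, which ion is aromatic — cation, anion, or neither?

The anion

In either ion the ring is fully conjugated: every atom, including the new sp² carbon, supplies a p orbital.
Cation: 4 × 2 + 0 = 8 π electrons → 4(2), antiaromatic.
Anion: 4 × 2 + 2 = 10 π electrons → 4(2)+2, aromatic.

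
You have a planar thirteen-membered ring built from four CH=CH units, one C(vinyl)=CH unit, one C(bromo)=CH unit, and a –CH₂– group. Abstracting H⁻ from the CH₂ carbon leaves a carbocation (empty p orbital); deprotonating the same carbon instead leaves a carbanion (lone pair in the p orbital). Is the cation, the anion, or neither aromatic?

In either ion the ring is fully conjugated: every atom, including the new sp² carbon, supplies a p orbital.
Cation: 6 × 2 + 0 = 12 π electrons → 4(3), antiaromatic.
Anion: 6 × 2 + 2 = 14 π electrons → 4(3)+2, aromatic.

The anion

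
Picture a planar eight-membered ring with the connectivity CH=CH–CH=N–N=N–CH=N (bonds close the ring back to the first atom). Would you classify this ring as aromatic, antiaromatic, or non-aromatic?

Antiaromatic

Check conjugation: the double-bond atoms are sp², each contributing one p electron; the doubly-bonded nitrogens are pyridine-type — their lone pairs lie in the ring plane, leaving one electron in the p orbital — every position has a p orbital, so the cyclic π system is continuous.
π-electron count: 4 × 2 = 8 from the 4 double-bond units.
With 8 = 4·2 π electrons, Hückel's rule classifies the planar ring as antiaromatic.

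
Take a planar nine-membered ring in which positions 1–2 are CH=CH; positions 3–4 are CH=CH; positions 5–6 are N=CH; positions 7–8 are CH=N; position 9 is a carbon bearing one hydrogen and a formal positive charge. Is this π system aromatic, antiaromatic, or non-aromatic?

Antiaromatic

The p orbitals form a continuous loop: every atom in a ring double bond is sp² and brings one electron to the p orbital; each sp² =N– keeps its lone pair in-plane and puts one electron into the π system; the carbocation has an empty p orbital. The ring is fully conjugated.
Adding the contributions, 4 × 2 = 8 from the double-bond units + 0 from the CH(+) atom = 8.
8 is a 4n count (n = 2), so the planar conjugated ring is antiaromatic.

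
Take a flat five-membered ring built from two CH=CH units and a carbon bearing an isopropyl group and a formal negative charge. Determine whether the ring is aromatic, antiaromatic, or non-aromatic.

Aromatic

The p orbitals form a continuous loop: each doubly-bonded ring atom is sp² with one p-orbital electron; the carbanion's lone pair occupies the p orbital. The ring is fully conjugated.
Counting π electrons: 2 × 2 = 4 from the double-bond units + 2 from the C(isopropyl)(-) atom = 6.
Since 6 = 4·1 + 2, the ring meets the 4n+2 criterion.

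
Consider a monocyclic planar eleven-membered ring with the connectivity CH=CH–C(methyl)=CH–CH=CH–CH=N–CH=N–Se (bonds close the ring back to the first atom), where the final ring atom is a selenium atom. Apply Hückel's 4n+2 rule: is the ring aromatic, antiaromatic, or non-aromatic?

Antiaromatic

Check conjugation: the double-bond atoms are sp², each contributing one p electron; the doubly-bonded nitrogens are pyridine-type — their lone pairs lie in the ring plane, leaving one electron in the p orbital; the selenium donates one lone pair from its p orbital — every position has a p orbital, so the cyclic π system is continuous.
Tallying contributions gives 5 × 2 = 10 from the double-bond units + 2 from the Se atom = 12.
12 is a 4n count (n = 3), so the planar conjugated ring is antiaromatic.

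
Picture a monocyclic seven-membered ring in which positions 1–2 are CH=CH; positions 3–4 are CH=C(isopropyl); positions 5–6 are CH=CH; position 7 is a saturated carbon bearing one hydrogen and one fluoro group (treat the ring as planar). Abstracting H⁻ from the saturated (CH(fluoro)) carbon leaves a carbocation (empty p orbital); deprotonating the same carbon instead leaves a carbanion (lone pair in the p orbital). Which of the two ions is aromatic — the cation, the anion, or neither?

The cation

Both ions have a continuous loop of p orbitals — each ring atom is sp².
Cation: 3 × 2 + 0 = 6 π electrons → 4(1)+2, aromatic.
Anion: 3 × 2 + 2 = 8 π electrons → 4(2), antiaromatic.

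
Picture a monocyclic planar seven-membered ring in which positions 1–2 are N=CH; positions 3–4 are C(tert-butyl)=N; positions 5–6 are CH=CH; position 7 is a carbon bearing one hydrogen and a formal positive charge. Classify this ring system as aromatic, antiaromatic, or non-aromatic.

Every ring atom contributes a p orbital perpendicular to the ring (each doubly-bonded ring atom is sp² with one p-orbital electron; the doubly-bonded nitrogens are pyridine-type — their lone pairs lie in the ring plane, leaving one electron in the p orbital; the carbocation has an empty p orbital), so the π system is cyclic and fully conjugated.
Adding the contributions, 3 × 2 = 6 from the double-bond units + 0 from the CH(+) atom = 6.
With 6 π electrons (n = 1), the Hückel 4n+2 condition holds.

Aromatic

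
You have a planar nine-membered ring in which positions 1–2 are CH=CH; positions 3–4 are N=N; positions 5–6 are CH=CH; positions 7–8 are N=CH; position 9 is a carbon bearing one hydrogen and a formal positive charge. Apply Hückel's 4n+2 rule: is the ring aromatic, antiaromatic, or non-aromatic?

Antiaromatic

Every ring atom contributes a p orbital perpendicular to the ring (every atom in a ring double bond is sp² and brings one electron to the p orbital; each =N– nitrogen is pyridine-type (lone pair in the sp² plane, one electron in the p orbital); the carbocation has an empty p orbital), so the π system is cyclic and fully conjugated.
π-electron count: 4 × 2 = 8 from the double-bond units + 0 from the CH(+) atom = 8.
8 is a 4n count (n = 2), so the planar conjugated ring is antiaromatic.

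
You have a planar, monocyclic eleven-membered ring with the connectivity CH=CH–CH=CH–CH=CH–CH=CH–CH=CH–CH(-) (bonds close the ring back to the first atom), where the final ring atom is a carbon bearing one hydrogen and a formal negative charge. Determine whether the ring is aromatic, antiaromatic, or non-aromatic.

Every ring atom contributes a p orbital perpendicular to the ring (the double-bond atoms are sp², each contributing one p electron; the carbanion's lone pair occupies the p orbital), so the π system is cyclic and fully conjugated.
Adding the contributions, 5 × 2 = 10 from the double-bond units + 2 from the CH(-) atom = 12.
12 is a 4n count (n = 3), so the planar conjugated ring is antiaromatic.

Antiaromatic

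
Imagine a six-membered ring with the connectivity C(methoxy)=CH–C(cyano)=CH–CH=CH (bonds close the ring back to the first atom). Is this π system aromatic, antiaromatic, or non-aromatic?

Aromatic

Check conjugation: the double-bond atoms are sp², each contributing one p electron — every position has a p orbital, so the cyclic π system is continuous.
Adding the contributions, 3 × 2 = 6 from the 3 double-bond units.
Since 6 = 4·1 + 2, the ring meets the 4n+2 criterion.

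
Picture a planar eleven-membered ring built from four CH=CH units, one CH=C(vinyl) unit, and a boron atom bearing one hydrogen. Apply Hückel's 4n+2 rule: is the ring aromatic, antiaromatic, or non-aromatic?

The p orbitals form a continuous loop: each doubly-bonded ring atom is sp² with one p-orbital electron; the boron has an empty p orbital. The ring is fully conjugated.
π-electron count: 5 × 2 = 10 from the double-bond units + 0 from the BH atom = 10.
10 = 4(2) + 2, which satisfies Hückel's 4n+2 rule.

Aromatic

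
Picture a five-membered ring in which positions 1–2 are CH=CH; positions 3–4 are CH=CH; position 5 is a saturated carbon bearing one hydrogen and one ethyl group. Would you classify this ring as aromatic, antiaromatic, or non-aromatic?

The CH(ethyl) carbon is saturated: that saturated carbon is sp³ and has no p orbital in the ring π system. Conjugation is not continuous around the ring.
Hückel's rule only applies to fully conjugated rings, so this one is simply non-aromatic.

Non-aromatic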